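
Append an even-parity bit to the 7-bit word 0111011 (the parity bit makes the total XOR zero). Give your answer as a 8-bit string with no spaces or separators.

01110111

XOR of the 7 data bits: 0⊕1⊕1⊕1⊕0⊕1⊕1 = 1
Parity bit = 1 (so all 8 bits XOR to 0).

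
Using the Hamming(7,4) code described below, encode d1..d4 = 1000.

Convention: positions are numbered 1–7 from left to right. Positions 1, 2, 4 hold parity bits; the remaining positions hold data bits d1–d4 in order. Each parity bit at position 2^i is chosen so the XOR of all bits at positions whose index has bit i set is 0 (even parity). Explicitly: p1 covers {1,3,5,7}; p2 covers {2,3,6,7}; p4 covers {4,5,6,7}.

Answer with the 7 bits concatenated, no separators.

Place data at non-parity positions: p1 p2 1 p4 0 0 0
p1 (pos 1,3,5,7): XOR of data positions = 1⊕0⊕0 = 1
p2 (pos 2,3,6,7): XOR of data positions = 1⊕0⊕0 = 1
p4 (pos 4,5,6,7): XOR of data positions = 0⊕0⊕0 = 0
Codeword: 1110000

1110000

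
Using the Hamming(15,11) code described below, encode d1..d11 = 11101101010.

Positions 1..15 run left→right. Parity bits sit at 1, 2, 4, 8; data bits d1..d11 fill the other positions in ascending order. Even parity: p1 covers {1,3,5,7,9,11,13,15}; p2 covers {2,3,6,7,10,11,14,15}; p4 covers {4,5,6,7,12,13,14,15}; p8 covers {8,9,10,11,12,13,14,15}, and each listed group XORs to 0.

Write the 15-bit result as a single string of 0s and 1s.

Place data at non-parity positions: p1 p2 1 p4 1 1 0 p8 1 1 0 1 0 1 0
p1 (pos 1,3,5,7,9,11,13,15): XOR of data positions = 1⊕1⊕0⊕1⊕0⊕0⊕0 = 1
p2 (pos 2,3,6,7,10,11,14,15): XOR of data positions = 1⊕1⊕0⊕1⊕0⊕1⊕0 = 0
p4 (pos 4,5,6,7,12,13,14,15): XOR of data positions = 1⊕1⊕0⊕1⊕0⊕1⊕0 = 0
p8 (pos 8,9,10,11,12,13,14,15): XOR of data positions = 1⊕1⊕0⊕1⊕0⊕1⊕0 = 0
Codeword: 101011001101010

101011001101010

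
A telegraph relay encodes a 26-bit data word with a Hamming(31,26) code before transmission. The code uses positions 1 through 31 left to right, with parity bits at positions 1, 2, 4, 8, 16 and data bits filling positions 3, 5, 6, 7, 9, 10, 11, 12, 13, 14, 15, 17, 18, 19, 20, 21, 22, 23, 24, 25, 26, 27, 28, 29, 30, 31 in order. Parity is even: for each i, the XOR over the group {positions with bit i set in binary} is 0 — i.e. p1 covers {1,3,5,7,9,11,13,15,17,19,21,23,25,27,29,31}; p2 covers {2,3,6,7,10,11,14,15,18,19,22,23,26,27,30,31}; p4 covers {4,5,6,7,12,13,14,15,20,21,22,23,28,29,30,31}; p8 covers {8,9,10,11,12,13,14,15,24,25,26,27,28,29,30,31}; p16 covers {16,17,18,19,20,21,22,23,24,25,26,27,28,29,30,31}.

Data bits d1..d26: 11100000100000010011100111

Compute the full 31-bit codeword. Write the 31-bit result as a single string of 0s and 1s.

1111110100001001000010011100111

Place data at non-parity positions: p1 p2 1 p4 1 1 0 p8 0 0 0 0 1 0 0 p16 0 0 0 0 1 0 0 1 1 1 0 0 1 1 1
p1 (pos 1,3,5,7,9,11,13,15,17,19,21,23,25,27,29,31): XOR of data positions = 1⊕1⊕0⊕0⊕0⊕1⊕0⊕0⊕0⊕1⊕0⊕1⊕0⊕1⊕1 = 1
p2 (pos 2,3,6,7,10,11,14,15,18,19,22,23,26,27,30,31): XOR of data positions = 1⊕1⊕0⊕0⊕0⊕0⊕0⊕0⊕0⊕0⊕0⊕1⊕0⊕1⊕1 = 1
p4 (pos 4,5,6,7,12,13,14,15,20,21,22,23,28,29,30,31): XOR of data positions = 1⊕1⊕0⊕0⊕1⊕0⊕0⊕0⊕1⊕0⊕0⊕0⊕1⊕1⊕1 = 1
p8 (pos 8,9,10,11,12,13,14,15,24,25,26,27,28,29,30,31): XOR of data positions = 0⊕0⊕0⊕0⊕1⊕0⊕0⊕1⊕1⊕1⊕0⊕0⊕1⊕1⊕1 = 1
p16 (pos 16,17,18,19,20,21,22,23,24,25,26,27,28,29,30,31): XOR of data positions = 0⊕0⊕0⊕0⊕1⊕0⊕0⊕1⊕1⊕1⊕0⊕0⊕1⊕1⊕1 = 1
Codeword: 1111110100001001000010011100111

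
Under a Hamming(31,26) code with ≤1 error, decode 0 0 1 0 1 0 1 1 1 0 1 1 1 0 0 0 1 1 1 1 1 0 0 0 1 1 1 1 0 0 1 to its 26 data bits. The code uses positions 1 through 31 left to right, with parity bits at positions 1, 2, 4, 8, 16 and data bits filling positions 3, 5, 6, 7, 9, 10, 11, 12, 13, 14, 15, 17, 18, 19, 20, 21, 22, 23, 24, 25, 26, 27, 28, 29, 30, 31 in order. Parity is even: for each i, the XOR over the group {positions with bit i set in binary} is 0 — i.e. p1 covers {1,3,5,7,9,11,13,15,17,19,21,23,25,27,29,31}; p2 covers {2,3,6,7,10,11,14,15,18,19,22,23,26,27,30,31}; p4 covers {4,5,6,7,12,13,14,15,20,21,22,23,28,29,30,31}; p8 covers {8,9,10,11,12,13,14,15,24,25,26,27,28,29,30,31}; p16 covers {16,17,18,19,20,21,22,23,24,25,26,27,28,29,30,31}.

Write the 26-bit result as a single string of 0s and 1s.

s1 (pos 1,3,5,7,9,11,13,15,17,19,21,23,25,27,29,31): 0⊕1⊕1⊕1⊕1⊕1⊕1⊕0⊕1⊕1⊕1⊕0⊕1⊕1⊕0⊕1 = 0
s2 (pos 2,3,6,7,10,11,14,15,18,19,22,23,26,27,30,31): 0⊕1⊕0⊕1⊕0⊕1⊕0⊕0⊕1⊕1⊕0⊕0⊕1⊕1⊕0⊕1 = 0
s4 (pos 4,5,6,7,12,13,14,15,20,21,22,23,28,29,30,31): 0⊕1⊕0⊕1⊕1⊕1⊕0⊕0⊕1⊕1⊕0⊕0⊕1⊕0⊕0⊕1 = 0
s8 (pos 8,9,10,11,12,13,14,15,24,25,26,27,28,29,30,31): 1⊕1⊕0⊕1⊕1⊕1⊕0⊕0⊕0⊕1⊕1⊕1⊕1⊕0⊕0⊕1 = 0
s16 (pos 16,17,18,19,20,21,22,23,24,25,26,27,28,29,30,31): 0⊕1⊕1⊕1⊕1⊕1⊕0⊕0⊕0⊕1⊕1⊕1⊕1⊕0⊕0⊕1 = 0
Syndrome s16…s1 = 00000 → no error.
Read data bits from positions 3,5,6,7,9,10,11,12,13,14,15,17,18,19,20,21,22,23,24,25,26,27,28,29,30,31: 11011011100111110001111001

11011011100111110001111001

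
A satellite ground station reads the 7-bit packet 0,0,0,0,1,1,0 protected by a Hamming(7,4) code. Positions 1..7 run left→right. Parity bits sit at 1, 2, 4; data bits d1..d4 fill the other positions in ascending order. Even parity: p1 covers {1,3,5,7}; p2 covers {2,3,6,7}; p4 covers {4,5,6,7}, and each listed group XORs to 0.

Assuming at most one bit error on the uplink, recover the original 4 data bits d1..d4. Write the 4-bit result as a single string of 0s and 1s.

s1 (pos 1,3,5,7): 0⊕0⊕1⊕0 = 1
s2 (pos 2,3,6,7): 0⊕0⊕1⊕0 = 1
s4 (pos 4,5,6,7): 0⊕1⊕1⊕0 = 0
Syndrome s4…s1 = 011 → error at position 3.
Flip position 3: 0000110 → 0010110
Read data bits from positions 3,5,6,7: 1110

1110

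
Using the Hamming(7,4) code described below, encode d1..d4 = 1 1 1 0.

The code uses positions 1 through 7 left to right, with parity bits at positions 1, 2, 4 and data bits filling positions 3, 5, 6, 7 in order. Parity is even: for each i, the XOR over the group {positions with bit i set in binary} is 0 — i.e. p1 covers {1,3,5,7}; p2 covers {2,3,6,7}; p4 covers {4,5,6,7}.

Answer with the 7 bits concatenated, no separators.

Place data at non-parity positions: p1 p2 1 p4 1 1 0
p1 (pos 1,3,5,7): XOR of data positions = 1⊕1⊕0 = 0
p2 (pos 2,3,6,7): XOR of data positions = 1⊕1⊕0 = 0
p4 (pos 4,5,6,7): XOR of data positions = 1⊕1⊕0 = 0
Codeword: 0010110

0010110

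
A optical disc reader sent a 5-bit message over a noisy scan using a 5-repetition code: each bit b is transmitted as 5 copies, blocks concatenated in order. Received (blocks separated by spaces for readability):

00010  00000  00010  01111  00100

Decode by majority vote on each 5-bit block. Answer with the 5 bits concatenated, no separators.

Block 1 (00010): 1 one → 0
Block 2 (00000): 0 ones → 0
Block 3 (00010): 1 one → 0
Block 4 (01111): 4 ones → 1
Block 5 (00100): 1 one → 0

00010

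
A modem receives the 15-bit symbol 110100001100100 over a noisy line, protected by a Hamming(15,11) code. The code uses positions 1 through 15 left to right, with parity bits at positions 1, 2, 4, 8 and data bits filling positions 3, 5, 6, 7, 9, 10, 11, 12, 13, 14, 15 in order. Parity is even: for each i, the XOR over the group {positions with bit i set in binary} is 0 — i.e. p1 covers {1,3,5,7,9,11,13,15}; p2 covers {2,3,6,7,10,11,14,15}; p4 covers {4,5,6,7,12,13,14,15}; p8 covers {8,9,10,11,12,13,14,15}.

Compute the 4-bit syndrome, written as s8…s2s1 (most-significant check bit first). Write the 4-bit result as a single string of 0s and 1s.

1001

s1 (pos 1,3,5,7,9,11,13,15): 1⊕0⊕0⊕0⊕1⊕0⊕1⊕0 = 1
s2 (pos 2,3,6,7,10,11,14,15): 1⊕0⊕0⊕0⊕1⊕0⊕0⊕0 = 0
s4 (pos 4,5,6,7,12,13,14,15): 1⊕0⊕0⊕0⊕0⊕1⊕0⊕0 = 0
s8 (pos 8,9,10,11,12,13,14,15): 0⊕1⊕1⊕0⊕0⊕1⊕0⊕0 = 1
Syndrome s8…s1 = 1001 → error at position 9.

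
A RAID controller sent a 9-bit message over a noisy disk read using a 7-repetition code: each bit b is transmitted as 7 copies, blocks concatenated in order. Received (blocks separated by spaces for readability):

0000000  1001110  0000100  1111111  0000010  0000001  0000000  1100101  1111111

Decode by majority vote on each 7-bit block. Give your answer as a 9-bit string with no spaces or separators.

010100011

Block 1 (0000000): 0 ones → 0
Block 2 (1001110): 4 ones → 1
Block 3 (0000100): 1 one → 0
Block 4 (1111111): 7 ones → 1
Block 5 (0000010): 1 one → 0
Block 6 (0000001): 1 one → 0
Block 7 (0000000): 0 ones → 0
Block 8 (1100101): 4 ones → 1
Block 9 (1111111): 7 ones → 1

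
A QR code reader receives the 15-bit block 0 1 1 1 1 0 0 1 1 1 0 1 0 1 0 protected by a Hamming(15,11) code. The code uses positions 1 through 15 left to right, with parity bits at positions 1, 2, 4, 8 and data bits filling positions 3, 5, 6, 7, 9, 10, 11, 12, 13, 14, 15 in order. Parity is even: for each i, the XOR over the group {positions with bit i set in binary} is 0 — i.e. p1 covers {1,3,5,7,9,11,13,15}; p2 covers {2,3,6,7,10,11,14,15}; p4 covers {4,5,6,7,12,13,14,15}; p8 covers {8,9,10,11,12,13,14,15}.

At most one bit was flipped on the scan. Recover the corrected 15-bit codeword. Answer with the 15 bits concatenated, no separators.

s1 (pos 1,3,5,7,9,11,13,15): 0⊕1⊕1⊕0⊕1⊕0⊕0⊕0 = 1
s2 (pos 2,3,6,7,10,11,14,15): 1⊕1⊕0⊕0⊕1⊕0⊕1⊕0 = 0
s4 (pos 4,5,6,7,12,13,14,15): 1⊕1⊕0⊕0⊕1⊕0⊕1⊕0 = 0
s8 (pos 8,9,10,11,12,13,14,15): 1⊕1⊕1⊕0⊕1⊕0⊕1⊕0 = 1
Syndrome s8…s1 = 1001 → error at position 9.
Flip position 9: 011110011101010 → 011110010101010

011110010101010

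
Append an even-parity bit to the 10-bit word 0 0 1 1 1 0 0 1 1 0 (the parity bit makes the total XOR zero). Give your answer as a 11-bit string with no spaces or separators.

XOR of the 10 data bits: 0⊕0⊕1⊕1⊕1⊕0⊕0⊕1⊕1⊕0 = 1
Parity bit = 1 (so all 11 bits XOR to 0).

00111001101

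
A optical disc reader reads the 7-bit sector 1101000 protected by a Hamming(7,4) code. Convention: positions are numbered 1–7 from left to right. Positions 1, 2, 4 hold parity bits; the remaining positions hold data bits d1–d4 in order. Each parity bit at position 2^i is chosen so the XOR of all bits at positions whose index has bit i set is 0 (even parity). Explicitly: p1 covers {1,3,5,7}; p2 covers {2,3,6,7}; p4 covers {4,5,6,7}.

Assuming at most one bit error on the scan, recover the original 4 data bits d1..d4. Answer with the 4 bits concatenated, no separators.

s1 (pos 1,3,5,7): 1⊕0⊕0⊕0 = 1
s2 (pos 2,3,6,7): 1⊕0⊕0⊕0 = 1
s4 (pos 4,5,6,7): 1⊕0⊕0⊕0 = 1
Syndrome s4…s1 = 111 → error at position 7.
Flip position 7: 1101000 → 1101001
Read data bits from positions 3,5,6,7: 0001

0001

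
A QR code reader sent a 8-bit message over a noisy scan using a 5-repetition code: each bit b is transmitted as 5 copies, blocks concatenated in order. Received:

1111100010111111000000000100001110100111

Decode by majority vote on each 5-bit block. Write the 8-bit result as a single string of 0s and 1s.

10100011

Block 1 (11111): 5 ones → 1
Block 2 (00010): 1 one → 0
Block 3 (11111): 5 ones → 1
Block 4 (10000): 1 one → 0
Block 5 (00000): 0 ones → 0
Block 6 (10000): 1 one → 0
Block 7 (11101): 4 ones → 1
Block 8 (00111): 3 ones → 1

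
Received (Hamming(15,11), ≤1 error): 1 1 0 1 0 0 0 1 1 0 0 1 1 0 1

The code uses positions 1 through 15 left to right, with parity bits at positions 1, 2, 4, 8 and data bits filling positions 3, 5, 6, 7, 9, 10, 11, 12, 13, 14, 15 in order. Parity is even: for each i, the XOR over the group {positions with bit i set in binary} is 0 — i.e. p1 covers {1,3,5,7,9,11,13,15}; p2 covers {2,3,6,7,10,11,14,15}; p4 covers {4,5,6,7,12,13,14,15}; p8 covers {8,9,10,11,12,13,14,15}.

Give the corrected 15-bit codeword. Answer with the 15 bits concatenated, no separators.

s1 (pos 1,3,5,7,9,11,13,15): 1⊕0⊕0⊕0⊕1⊕0⊕1⊕1 = 0
s2 (pos 2,3,6,7,10,11,14,15): 1⊕0⊕0⊕0⊕0⊕0⊕0⊕1 = 0
s4 (pos 4,5,6,7,12,13,14,15): 1⊕0⊕0⊕0⊕1⊕1⊕0⊕1 = 0
s8 (pos 8,9,10,11,12,13,14,15): 1⊕1⊕0⊕0⊕1⊕1⊕0⊕1 = 1
Syndrome s8…s1 = 1000 → error at position 8.
Flip position 8: 110100011001101 → 110100001001101

110100001001101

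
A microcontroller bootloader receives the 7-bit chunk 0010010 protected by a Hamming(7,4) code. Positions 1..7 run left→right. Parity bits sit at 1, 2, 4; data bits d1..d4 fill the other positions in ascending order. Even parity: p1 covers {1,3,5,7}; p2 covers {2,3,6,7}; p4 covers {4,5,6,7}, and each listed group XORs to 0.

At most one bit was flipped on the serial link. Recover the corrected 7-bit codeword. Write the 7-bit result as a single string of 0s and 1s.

0010110

s1 (pos 1,3,5,7): 0⊕1⊕0⊕0 = 1
s2 (pos 2,3,6,7): 0⊕1⊕1⊕0 = 0
s4 (pos 4,5,6,7): 0⊕0⊕1⊕0 = 1
Syndrome s4…s1 = 101 → error at position 5.
Flip position 5: 0010010 → 0010110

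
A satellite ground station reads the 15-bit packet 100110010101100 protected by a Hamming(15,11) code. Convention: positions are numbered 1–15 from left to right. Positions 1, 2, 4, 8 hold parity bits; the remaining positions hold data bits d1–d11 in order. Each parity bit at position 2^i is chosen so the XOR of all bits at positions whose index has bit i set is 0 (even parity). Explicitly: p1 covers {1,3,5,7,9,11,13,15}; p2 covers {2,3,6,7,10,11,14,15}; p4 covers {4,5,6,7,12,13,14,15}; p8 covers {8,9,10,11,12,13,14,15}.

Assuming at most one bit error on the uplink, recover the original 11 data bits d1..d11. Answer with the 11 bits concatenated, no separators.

11000101100

s1 (pos 1,3,5,7,9,11,13,15): 1⊕0⊕1⊕0⊕0⊕0⊕1⊕0 = 1
s2 (pos 2,3,6,7,10,11,14,15): 0⊕0⊕0⊕0⊕1⊕0⊕0⊕0 = 1
s4 (pos 4,5,6,7,12,13,14,15): 1⊕1⊕0⊕0⊕1⊕1⊕0⊕0 = 0
s8 (pos 8,9,10,11,12,13,14,15): 1⊕0⊕1⊕0⊕1⊕1⊕0⊕0 = 0
Syndrome s8…s1 = 0011 → error at position 3.
Flip position 3: 100110010101100 → 101110010101100
Read data bits from positions 3,5,6,7,9,10,11,12,13,14,15: 11000101100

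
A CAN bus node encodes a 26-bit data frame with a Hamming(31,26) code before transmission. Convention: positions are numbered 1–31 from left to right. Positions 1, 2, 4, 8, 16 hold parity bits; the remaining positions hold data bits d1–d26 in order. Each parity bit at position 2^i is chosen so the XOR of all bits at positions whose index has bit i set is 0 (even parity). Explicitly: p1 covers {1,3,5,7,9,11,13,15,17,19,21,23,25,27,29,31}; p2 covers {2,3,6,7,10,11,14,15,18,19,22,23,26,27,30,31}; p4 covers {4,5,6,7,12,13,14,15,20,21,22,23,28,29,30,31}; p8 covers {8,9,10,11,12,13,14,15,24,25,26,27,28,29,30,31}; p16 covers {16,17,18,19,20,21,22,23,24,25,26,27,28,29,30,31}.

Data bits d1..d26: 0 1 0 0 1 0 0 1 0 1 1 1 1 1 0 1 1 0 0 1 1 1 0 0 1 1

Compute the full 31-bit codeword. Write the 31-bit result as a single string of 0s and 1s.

Place data at non-parity positions: p1 p2 0 p4 1 0 0 p8 1 0 0 1 0 1 1 p16 1 1 1 0 1 1 0 0 1 1 1 0 0 1 1
p1 (pos 1,3,5,7,9,11,13,15,17,19,21,23,25,27,29,31): XOR of data positions = 0⊕1⊕0⊕1⊕0⊕0⊕1⊕1⊕1⊕1⊕0⊕1⊕1⊕0⊕1 = 1
p2 (pos 2,3,6,7,10,11,14,15,18,19,22,23,26,27,30,31): XOR of data positions = 0⊕0⊕0⊕0⊕0⊕1⊕1⊕1⊕1⊕1⊕0⊕1⊕1⊕1⊕1 = 1
p4 (pos 4,5,6,7,12,13,14,15,20,21,22,23,28,29,30,31): XOR of data positions = 1⊕0⊕0⊕1⊕0⊕1⊕1⊕0⊕1⊕1⊕0⊕0⊕0⊕1⊕1 = 0
p8 (pos 8,9,10,11,12,13,14,15,24,25,26,27,28,29,30,31): XOR of data positions = 1⊕0⊕0⊕1⊕0⊕1⊕1⊕0⊕1⊕1⊕1⊕0⊕0⊕1⊕1 = 1
p16 (pos 16,17,18,19,20,21,22,23,24,25,26,27,28,29,30,31): XOR of data positions = 1⊕1⊕1⊕0⊕1⊕1⊕0⊕0⊕1⊕1⊕1⊕0⊕0⊕1⊕1 = 0
Codeword: 1100100110010110111011001110011

1100100110010110111011001110011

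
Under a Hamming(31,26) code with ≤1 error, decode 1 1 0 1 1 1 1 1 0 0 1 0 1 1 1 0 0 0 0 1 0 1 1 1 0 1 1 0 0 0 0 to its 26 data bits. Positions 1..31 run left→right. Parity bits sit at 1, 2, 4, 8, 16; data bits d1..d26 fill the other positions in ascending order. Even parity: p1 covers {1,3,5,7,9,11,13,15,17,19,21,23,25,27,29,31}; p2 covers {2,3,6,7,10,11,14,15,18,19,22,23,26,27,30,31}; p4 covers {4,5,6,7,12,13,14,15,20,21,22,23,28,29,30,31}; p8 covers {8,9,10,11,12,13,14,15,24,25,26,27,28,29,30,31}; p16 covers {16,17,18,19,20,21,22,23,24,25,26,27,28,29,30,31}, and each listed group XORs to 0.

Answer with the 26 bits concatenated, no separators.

s1 (pos 1,3,5,7,9,11,13,15,17,19,21,23,25,27,29,31): 1⊕0⊕1⊕1⊕0⊕1⊕1⊕1⊕0⊕0⊕0⊕1⊕0⊕1⊕0⊕0 = 0
s2 (pos 2,3,6,7,10,11,14,15,18,19,22,23,26,27,30,31): 1⊕0⊕1⊕1⊕0⊕1⊕1⊕1⊕0⊕0⊕1⊕1⊕1⊕1⊕0⊕0 = 0
s4 (pos 4,5,6,7,12,13,14,15,20,21,22,23,28,29,30,31): 1⊕1⊕1⊕1⊕0⊕1⊕1⊕1⊕1⊕0⊕1⊕1⊕0⊕0⊕0⊕0 = 0
s8 (pos 8,9,10,11,12,13,14,15,24,25,26,27,28,29,30,31): 1⊕0⊕0⊕1⊕0⊕1⊕1⊕1⊕1⊕0⊕1⊕1⊕0⊕0⊕0⊕0 = 0
s16 (pos 16,17,18,19,20,21,22,23,24,25,26,27,28,29,30,31): 0⊕0⊕0⊕0⊕1⊕0⊕1⊕1⊕1⊕0⊕1⊕1⊕0⊕0⊕0⊕0 = 0
Syndrome s16…s1 = 00000 → no error.
Read data bits from positions 3,5,6,7,9,10,11,12,13,14,15,17,18,19,20,21,22,23,24,25,26,27,28,29,30,31: 01110010111000101110110000

01110010111000101110110000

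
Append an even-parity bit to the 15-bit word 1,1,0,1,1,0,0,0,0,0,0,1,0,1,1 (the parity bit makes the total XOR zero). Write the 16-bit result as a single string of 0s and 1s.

1101100000010111

XOR of the 15 data bits: 1⊕1⊕0⊕1⊕1⊕0⊕0⊕0⊕0⊕0⊕0⊕1⊕0⊕1⊕1 = 1
Parity bit = 1 (so all 16 bits XOR to 0).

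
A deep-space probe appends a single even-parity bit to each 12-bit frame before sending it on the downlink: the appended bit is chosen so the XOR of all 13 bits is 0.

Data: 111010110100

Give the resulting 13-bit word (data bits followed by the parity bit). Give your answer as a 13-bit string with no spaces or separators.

1110101101001

XOR of the 12 data bits: 1⊕1⊕1⊕0⊕1⊕0⊕1⊕1⊕0⊕1⊕0⊕0 = 1
Parity bit = 1 (so all 13 bits XOR to 0).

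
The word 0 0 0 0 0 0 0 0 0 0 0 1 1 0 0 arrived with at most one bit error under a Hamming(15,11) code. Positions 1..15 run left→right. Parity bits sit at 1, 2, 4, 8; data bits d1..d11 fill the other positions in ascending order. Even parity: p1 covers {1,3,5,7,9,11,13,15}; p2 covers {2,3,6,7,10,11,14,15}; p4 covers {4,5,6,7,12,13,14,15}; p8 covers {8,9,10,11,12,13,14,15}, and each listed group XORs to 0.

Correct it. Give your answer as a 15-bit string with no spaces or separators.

100000000001100

s1 (pos 1,3,5,7,9,11,13,15): 0⊕0⊕0⊕0⊕0⊕0⊕1⊕0 = 1
s2 (pos 2,3,6,7,10,11,14,15): 0⊕0⊕0⊕0⊕0⊕0⊕0⊕0 = 0
s4 (pos 4,5,6,7,12,13,14,15): 0⊕0⊕0⊕0⊕1⊕1⊕0⊕0 = 0
s8 (pos 8,9,10,11,12,13,14,15): 0⊕0⊕0⊕0⊕1⊕1⊕0⊕0 = 0
Syndrome s8…s1 = 0001 → error at position 1.
Flip position 1: 000000000001100 → 100000000001100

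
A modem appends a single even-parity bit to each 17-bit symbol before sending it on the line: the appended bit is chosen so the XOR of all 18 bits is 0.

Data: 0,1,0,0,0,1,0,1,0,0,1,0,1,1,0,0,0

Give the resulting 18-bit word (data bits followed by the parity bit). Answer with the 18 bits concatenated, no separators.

010001010010110000

XOR of the 17 data bits: 0⊕1⊕0⊕0⊕0⊕1⊕0⊕1⊕0⊕0⊕1⊕0⊕1⊕1⊕0⊕0⊕0 = 0
Parity bit = 0 (so all 18 bits XOR to 0).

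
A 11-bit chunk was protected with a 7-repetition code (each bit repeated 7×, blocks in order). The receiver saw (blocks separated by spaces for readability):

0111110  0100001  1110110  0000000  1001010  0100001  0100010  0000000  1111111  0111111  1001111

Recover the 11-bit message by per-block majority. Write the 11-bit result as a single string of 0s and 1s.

10100000111

Block 1 (0111110): 5 ones → 1
Block 2 (0100001): 2 ones → 0
Block 3 (1110110): 5 ones → 1
Block 4 (0000000): 0 ones → 0
Block 5 (1001010): 3 ones → 0
Block 6 (0100001): 2 ones → 0
Block 7 (0100010): 2 ones → 0
Block 8 (0000000): 0 ones → 0
Block 9 (1111111): 7 ones → 1
Block 10 (0111111): 6 ones → 1
Block 11 (1001111): 5 ones → 1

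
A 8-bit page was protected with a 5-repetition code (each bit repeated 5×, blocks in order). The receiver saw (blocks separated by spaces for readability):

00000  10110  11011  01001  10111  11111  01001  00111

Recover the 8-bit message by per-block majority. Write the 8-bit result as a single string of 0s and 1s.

01101101

Block 1 (00000): 0 ones → 0
Block 2 (10110): 3 ones → 1
Block 3 (11011): 4 ones → 1
Block 4 (01001): 2 ones → 0
Block 5 (10111): 4 ones → 1
Block 6 (11111): 5 ones → 1
Block 7 (01001): 2 ones → 0
Block 8 (00111): 3 ones → 1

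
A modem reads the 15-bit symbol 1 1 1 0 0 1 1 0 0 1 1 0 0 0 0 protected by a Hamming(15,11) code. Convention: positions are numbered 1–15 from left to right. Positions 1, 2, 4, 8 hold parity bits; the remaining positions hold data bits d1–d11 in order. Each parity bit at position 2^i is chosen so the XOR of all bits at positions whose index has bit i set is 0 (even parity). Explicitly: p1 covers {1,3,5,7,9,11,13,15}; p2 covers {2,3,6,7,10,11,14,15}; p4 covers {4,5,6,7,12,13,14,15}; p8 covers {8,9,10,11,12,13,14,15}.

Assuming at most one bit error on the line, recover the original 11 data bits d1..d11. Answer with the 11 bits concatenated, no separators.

s1 (pos 1,3,5,7,9,11,13,15): 1⊕1⊕0⊕1⊕0⊕1⊕0⊕0 = 0
s2 (pos 2,3,6,7,10,11,14,15): 1⊕1⊕1⊕1⊕1⊕1⊕0⊕0 = 0
s4 (pos 4,5,6,7,12,13,14,15): 0⊕0⊕1⊕1⊕0⊕0⊕0⊕0 = 0
s8 (pos 8,9,10,11,12,13,14,15): 0⊕0⊕1⊕1⊕0⊕0⊕0⊕0 = 0
Syndrome s8…s1 = 0000 → no error.
Read data bits from positions 3,5,6,7,9,10,11,12,13,14,15: 10110110000

10110110000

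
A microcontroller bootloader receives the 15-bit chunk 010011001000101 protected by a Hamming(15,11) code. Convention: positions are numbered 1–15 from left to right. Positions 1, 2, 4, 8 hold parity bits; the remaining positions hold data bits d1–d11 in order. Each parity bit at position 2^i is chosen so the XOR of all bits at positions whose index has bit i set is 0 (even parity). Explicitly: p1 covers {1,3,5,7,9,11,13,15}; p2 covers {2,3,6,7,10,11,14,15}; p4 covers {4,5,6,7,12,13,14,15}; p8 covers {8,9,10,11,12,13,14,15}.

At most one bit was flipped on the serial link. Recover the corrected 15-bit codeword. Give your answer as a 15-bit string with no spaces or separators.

s1 (pos 1,3,5,7,9,11,13,15): 0⊕0⊕1⊕0⊕1⊕0⊕1⊕1 = 0
s2 (pos 2,3,6,7,10,11,14,15): 1⊕0⊕1⊕0⊕0⊕0⊕0⊕1 = 1
s4 (pos 4,5,6,7,12,13,14,15): 0⊕1⊕1⊕0⊕0⊕1⊕0⊕1 = 0
s8 (pos 8,9,10,11,12,13,14,15): 0⊕1⊕0⊕0⊕0⊕1⊕0⊕1 = 1
Syndrome s8…s1 = 1010 → error at position 10.
Flip position 10: 010011001000101 → 010011001100101

010011001100101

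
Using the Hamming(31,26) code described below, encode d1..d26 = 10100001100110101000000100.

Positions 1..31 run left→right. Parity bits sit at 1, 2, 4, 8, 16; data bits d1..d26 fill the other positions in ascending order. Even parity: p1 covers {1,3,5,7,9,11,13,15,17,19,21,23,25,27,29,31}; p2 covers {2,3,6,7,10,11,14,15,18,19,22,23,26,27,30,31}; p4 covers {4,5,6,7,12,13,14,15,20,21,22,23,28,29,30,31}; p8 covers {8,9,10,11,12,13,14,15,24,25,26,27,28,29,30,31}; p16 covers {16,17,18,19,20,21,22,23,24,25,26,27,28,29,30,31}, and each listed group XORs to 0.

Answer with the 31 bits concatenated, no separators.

0010010100011001110101000000100

Place data at non-parity positions: p1 p2 1 p4 0 1 0 p8 0 0 0 1 1 0 0 p16 1 1 0 1 0 1 0 0 0 0 0 0 1 0 0
p1 (pos 1,3,5,7,9,11,13,15,17,19,21,23,25,27,29,31): XOR of data positions = 1⊕0⊕0⊕0⊕0⊕1⊕0⊕1⊕0⊕0⊕0⊕0⊕0⊕1⊕0 = 0
p2 (pos 2,3,6,7,10,11,14,15,18,19,22,23,26,27,30,31): XOR of data positions = 1⊕1⊕0⊕0⊕0⊕0⊕0⊕1⊕0⊕1⊕0⊕0⊕0⊕0⊕0 = 0
p4 (pos 4,5,6,7,12,13,14,15,20,21,22,23,28,29,30,31): XOR of data positions = 0⊕1⊕0⊕1⊕1⊕0⊕0⊕1⊕0⊕1⊕0⊕0⊕1⊕0⊕0 = 0
p8 (pos 8,9,10,11,12,13,14,15,24,25,26,27,28,29,30,31): XOR of data positions = 0⊕0⊕0⊕1⊕1⊕0⊕0⊕0⊕0⊕0⊕0⊕0⊕1⊕0⊕0 = 1
p16 (pos 16,17,18,19,20,21,22,23,24,25,26,27,28,29,30,31): XOR of data positions = 1⊕1⊕0⊕1⊕0⊕1⊕0⊕0⊕0⊕0⊕0⊕0⊕1⊕0⊕0 = 1
Codeword: 0010010100011001110101000000100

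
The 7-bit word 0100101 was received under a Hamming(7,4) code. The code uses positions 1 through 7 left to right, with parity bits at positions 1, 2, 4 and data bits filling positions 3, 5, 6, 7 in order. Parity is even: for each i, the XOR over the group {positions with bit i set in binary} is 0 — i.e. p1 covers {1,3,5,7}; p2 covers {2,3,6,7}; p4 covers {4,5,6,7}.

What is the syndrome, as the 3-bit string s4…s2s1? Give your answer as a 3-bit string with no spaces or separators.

s1 (pos 1,3,5,7): 0⊕0⊕1⊕1 = 0
s2 (pos 2,3,6,7): 1⊕0⊕0⊕1 = 0
s4 (pos 4,5,6,7): 0⊕1⊕0⊕1 = 0
Syndrome s4…s1 = 000 → no error.

000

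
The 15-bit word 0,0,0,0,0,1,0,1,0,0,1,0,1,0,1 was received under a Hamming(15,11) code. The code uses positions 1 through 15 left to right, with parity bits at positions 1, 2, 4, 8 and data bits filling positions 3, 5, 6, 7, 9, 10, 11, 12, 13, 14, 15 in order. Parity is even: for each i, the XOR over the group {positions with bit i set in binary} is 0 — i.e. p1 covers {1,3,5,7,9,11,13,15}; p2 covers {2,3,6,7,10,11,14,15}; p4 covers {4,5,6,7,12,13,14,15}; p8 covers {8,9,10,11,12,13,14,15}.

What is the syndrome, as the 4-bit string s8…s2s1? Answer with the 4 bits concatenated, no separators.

s1 (pos 1,3,5,7,9,11,13,15): 0⊕0⊕0⊕0⊕0⊕1⊕1⊕1 = 1
s2 (pos 2,3,6,7,10,11,14,15): 0⊕0⊕1⊕0⊕0⊕1⊕0⊕1 = 1
s4 (pos 4,5,6,7,12,13,14,15): 0⊕0⊕1⊕0⊕0⊕1⊕0⊕1 = 1
s8 (pos 8,9,10,11,12,13,14,15): 1⊕0⊕0⊕1⊕0⊕1⊕0⊕1 = 0
Syndrome s8…s1 = 0111 → error at position 7.

0111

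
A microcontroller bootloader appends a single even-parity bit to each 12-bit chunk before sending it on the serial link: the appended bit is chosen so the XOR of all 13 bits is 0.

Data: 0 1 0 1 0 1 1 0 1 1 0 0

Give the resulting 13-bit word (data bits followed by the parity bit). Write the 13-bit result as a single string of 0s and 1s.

0101011011000

XOR of the 12 data bits: 0⊕1⊕0⊕1⊕0⊕1⊕1⊕0⊕1⊕1⊕0⊕0 = 0
Parity bit = 0 (so all 13 bits XOR to 0).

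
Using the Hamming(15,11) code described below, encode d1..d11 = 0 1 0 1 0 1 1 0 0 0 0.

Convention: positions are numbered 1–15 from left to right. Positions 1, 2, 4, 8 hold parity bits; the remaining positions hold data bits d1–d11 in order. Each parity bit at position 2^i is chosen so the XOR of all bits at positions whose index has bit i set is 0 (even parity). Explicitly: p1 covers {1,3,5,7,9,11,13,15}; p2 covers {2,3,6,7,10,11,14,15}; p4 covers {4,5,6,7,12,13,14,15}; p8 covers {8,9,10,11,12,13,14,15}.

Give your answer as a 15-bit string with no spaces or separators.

Place data at non-parity positions: p1 p2 0 p4 1 0 1 p8 0 1 1 0 0 0 0
p1 (pos 1,3,5,7,9,11,13,15): XOR of data positions = 0⊕1⊕1⊕0⊕1⊕0⊕0 = 1
p2 (pos 2,3,6,7,10,11,14,15): XOR of data positions = 0⊕0⊕1⊕1⊕1⊕0⊕0 = 1
p4 (pos 4,5,6,7,12,13,14,15): XOR of data positions = 1⊕0⊕1⊕0⊕0⊕0⊕0 = 0
p8 (pos 8,9,10,11,12,13,14,15): XOR of data positions = 0⊕1⊕1⊕0⊕0⊕0⊕0 = 0
Codeword: 110010100110000

110010100110000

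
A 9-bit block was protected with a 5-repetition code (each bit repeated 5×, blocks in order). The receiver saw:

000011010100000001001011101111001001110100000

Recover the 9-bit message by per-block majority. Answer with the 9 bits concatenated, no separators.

Block 1 (00001): 1 one → 0
Block 2 (10101): 3 ones → 1
Block 3 (00000): 0 ones → 0
Block 4 (00100): 1 one → 0
Block 5 (10111): 4 ones → 1
Block 6 (01111): 4 ones → 1
Block 7 (00100): 1 one → 0
Block 8 (11101): 4 ones → 1
Block 9 (00000): 0 ones → 0

010011010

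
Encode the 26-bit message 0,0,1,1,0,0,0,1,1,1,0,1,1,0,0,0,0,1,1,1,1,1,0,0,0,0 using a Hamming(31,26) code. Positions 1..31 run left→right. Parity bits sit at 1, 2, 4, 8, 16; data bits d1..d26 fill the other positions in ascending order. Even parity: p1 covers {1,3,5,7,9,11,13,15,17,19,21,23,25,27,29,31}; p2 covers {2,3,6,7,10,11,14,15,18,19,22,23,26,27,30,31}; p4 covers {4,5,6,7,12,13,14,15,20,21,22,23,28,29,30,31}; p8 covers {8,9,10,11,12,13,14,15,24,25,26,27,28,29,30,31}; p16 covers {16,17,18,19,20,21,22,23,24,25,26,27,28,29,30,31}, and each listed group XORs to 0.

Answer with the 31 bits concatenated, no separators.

0100011100011101110000111110000

Place data at non-parity positions: p1 p2 0 p4 0 1 1 p8 0 0 0 1 1 1 0 p16 1 1 0 0 0 0 1 1 1 1 1 0 0 0 0
p1 (pos 1,3,5,7,9,11,13,15,17,19,21,23,25,27,29,31): XOR of data positions = 0⊕0⊕1⊕0⊕0⊕1⊕0⊕1⊕0⊕0⊕1⊕1⊕1⊕0⊕0 = 0
p2 (pos 2,3,6,7,10,11,14,15,18,19,22,23,26,27,30,31): XOR of data positions = 0⊕1⊕1⊕0⊕0⊕1⊕0⊕1⊕0⊕0⊕1⊕1⊕1⊕0⊕0 = 1
p4 (pos 4,5,6,7,12,13,14,15,20,21,22,23,28,29,30,31): XOR of data positions = 0⊕1⊕1⊕1⊕1⊕1⊕0⊕0⊕0⊕0⊕1⊕0⊕0⊕0⊕0 = 0
p8 (pos 8,9,10,11,12,13,14,15,24,25,26,27,28,29,30,31): XOR of data positions = 0⊕0⊕0⊕1⊕1⊕1⊕0⊕1⊕1⊕1⊕1⊕0⊕0⊕0⊕0 = 1
p16 (pos 16,17,18,19,20,21,22,23,24,25,26,27,28,29,30,31): XOR of data positions = 1⊕1⊕0⊕0⊕0⊕0⊕1⊕1⊕1⊕1⊕1⊕0⊕0⊕0⊕0 = 1
Codeword: 0100011100011101110000111110000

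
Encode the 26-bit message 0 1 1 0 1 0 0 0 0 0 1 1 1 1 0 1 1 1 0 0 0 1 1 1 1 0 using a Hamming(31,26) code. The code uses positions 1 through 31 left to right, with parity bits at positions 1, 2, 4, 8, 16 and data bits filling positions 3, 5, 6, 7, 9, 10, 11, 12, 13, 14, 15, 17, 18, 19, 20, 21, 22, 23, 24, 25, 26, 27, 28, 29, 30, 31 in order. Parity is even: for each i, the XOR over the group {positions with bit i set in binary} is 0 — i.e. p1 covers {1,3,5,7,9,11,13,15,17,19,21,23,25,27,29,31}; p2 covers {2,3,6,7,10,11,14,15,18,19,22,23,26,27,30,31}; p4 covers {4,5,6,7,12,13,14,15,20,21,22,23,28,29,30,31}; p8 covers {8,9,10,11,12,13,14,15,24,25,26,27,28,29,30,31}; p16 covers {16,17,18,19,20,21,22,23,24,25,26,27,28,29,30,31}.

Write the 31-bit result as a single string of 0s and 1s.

Place data at non-parity positions: p1 p2 0 p4 1 1 0 p8 1 0 0 0 0 0 1 p16 1 1 1 0 1 1 1 0 0 0 1 1 1 1 0
p1 (pos 1,3,5,7,9,11,13,15,17,19,21,23,25,27,29,31): XOR of data positions = 0⊕1⊕0⊕1⊕0⊕0⊕1⊕1⊕1⊕1⊕1⊕0⊕1⊕1⊕0 = 1
p2 (pos 2,3,6,7,10,11,14,15,18,19,22,23,26,27,30,31): XOR of data positions = 0⊕1⊕0⊕0⊕0⊕0⊕1⊕1⊕1⊕1⊕1⊕0⊕1⊕1⊕0 = 0
p4 (pos 4,5,6,7,12,13,14,15,20,21,22,23,28,29,30,31): XOR of data positions = 1⊕1⊕0⊕0⊕0⊕0⊕1⊕0⊕1⊕1⊕1⊕1⊕1⊕1⊕0 = 1
p8 (pos 8,9,10,11,12,13,14,15,24,25,26,27,28,29,30,31): XOR of data positions = 1⊕0⊕0⊕0⊕0⊕0⊕1⊕0⊕0⊕0⊕1⊕1⊕1⊕1⊕0 = 0
p16 (pos 16,17,18,19,20,21,22,23,24,25,26,27,28,29,30,31): XOR of data positions = 1⊕1⊕1⊕0⊕1⊕1⊕1⊕0⊕0⊕0⊕1⊕1⊕1⊕1⊕0 = 0
Codeword: 1001110010000010111011100011110

1001110010000010111011100011110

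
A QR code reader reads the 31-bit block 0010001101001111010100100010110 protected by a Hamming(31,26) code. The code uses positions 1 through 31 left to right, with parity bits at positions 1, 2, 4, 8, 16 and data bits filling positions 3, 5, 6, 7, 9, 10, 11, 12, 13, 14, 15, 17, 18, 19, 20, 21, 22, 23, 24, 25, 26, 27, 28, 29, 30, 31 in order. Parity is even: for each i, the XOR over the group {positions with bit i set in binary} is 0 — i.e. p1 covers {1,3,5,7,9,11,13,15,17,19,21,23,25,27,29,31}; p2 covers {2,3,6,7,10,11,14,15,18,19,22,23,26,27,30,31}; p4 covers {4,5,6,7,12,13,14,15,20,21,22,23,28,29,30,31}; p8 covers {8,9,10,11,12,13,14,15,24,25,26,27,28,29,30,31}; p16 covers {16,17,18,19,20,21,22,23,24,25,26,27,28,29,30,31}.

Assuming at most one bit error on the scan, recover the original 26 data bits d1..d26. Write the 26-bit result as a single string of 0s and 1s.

10010100111011100100010110

s1 (pos 1,3,5,7,9,11,13,15,17,19,21,23,25,27,29,31): 0⊕1⊕0⊕1⊕0⊕0⊕1⊕1⊕0⊕0⊕0⊕1⊕0⊕1⊕1⊕0 = 1
s2 (pos 2,3,6,7,10,11,14,15,18,19,22,23,26,27,30,31): 0⊕1⊕0⊕1⊕1⊕0⊕1⊕1⊕1⊕0⊕0⊕1⊕0⊕1⊕1⊕0 = 1
s4 (pos 4,5,6,7,12,13,14,15,20,21,22,23,28,29,30,31): 0⊕0⊕0⊕1⊕0⊕1⊕1⊕1⊕1⊕0⊕0⊕1⊕0⊕1⊕1⊕0 = 0
s8 (pos 8,9,10,11,12,13,14,15,24,25,26,27,28,29,30,31): 1⊕0⊕1⊕0⊕0⊕1⊕1⊕1⊕0⊕0⊕0⊕1⊕0⊕1⊕1⊕0 = 0
s16 (pos 16,17,18,19,20,21,22,23,24,25,26,27,28,29,30,31): 1⊕0⊕1⊕0⊕1⊕0⊕0⊕1⊕0⊕0⊕0⊕1⊕0⊕1⊕1⊕0 = 1
Syndrome s16…s1 = 10011 → error at position 19.
Flip position 19: 0010001101001111010100100010110 → 0010001101001111011100100010110
Read data bits from positions 3,5,6,7,9,10,11,12,13,14,15,17,18,19,20,21,22,23,24,25,26,27,28,29,30,31: 10010100111011100100010110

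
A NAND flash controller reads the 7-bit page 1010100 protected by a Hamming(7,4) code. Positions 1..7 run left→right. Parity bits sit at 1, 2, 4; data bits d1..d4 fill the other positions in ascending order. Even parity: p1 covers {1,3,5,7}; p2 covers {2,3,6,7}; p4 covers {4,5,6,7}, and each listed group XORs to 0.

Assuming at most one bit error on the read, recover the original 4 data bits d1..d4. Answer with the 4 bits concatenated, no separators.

s1 (pos 1,3,5,7): 1⊕1⊕1⊕0 = 1
s2 (pos 2,3,6,7): 0⊕1⊕0⊕0 = 1
s4 (pos 4,5,6,7): 0⊕1⊕0⊕0 = 1
Syndrome s4…s1 = 111 → error at position 7.
Flip position 7: 1010100 → 1010101
Read data bits from positions 3,5,6,7: 1101

1101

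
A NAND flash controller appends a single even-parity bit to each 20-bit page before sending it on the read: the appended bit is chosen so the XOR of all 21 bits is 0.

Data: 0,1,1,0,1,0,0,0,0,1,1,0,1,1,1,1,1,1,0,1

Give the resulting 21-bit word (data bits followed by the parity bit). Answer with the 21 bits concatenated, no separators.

XOR of the 20 data bits: 0⊕1⊕1⊕0⊕1⊕0⊕0⊕0⊕0⊕1⊕1⊕0⊕1⊕1⊕1⊕1⊕1⊕1⊕0⊕1 = 0
Parity bit = 0 (so all 21 bits XOR to 0).

011010000110111111010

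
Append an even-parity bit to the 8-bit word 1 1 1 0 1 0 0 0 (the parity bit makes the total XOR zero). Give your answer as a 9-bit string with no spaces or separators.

111010000

XOR of the 8 data bits: 1⊕1⊕1⊕0⊕1⊕0⊕0⊕0 = 0
Parity bit = 0 (so all 9 bits XOR to 0).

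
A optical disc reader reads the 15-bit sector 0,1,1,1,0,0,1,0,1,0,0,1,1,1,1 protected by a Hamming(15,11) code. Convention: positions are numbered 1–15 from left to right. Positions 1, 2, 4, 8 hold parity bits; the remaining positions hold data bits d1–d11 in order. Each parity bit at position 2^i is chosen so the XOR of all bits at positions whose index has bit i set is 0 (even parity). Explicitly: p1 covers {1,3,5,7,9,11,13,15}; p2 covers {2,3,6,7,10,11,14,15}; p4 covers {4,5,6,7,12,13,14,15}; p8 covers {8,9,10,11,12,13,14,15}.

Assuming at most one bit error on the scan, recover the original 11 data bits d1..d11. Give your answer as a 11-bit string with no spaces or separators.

s1 (pos 1,3,5,7,9,11,13,15): 0⊕1⊕0⊕1⊕1⊕0⊕1⊕1 = 1
s2 (pos 2,3,6,7,10,11,14,15): 1⊕1⊕0⊕1⊕0⊕0⊕1⊕1 = 1
s4 (pos 4,5,6,7,12,13,14,15): 1⊕0⊕0⊕1⊕1⊕1⊕1⊕1 = 0
s8 (pos 8,9,10,11,12,13,14,15): 0⊕1⊕0⊕0⊕1⊕1⊕1⊕1 = 1
Syndrome s8…s1 = 1011 → error at position 11.
Flip position 11: 011100101001111 → 011100101011111
Read data bits from positions 3,5,6,7,9,10,11,12,13,14,15: 10011011111

10011011111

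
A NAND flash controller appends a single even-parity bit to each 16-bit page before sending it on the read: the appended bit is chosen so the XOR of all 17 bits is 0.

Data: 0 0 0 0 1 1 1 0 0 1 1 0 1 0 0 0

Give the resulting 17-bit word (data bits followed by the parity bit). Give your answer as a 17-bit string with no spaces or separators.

XOR of the 16 data bits: 0⊕0⊕0⊕0⊕1⊕1⊕1⊕0⊕0⊕1⊕1⊕0⊕1⊕0⊕0⊕0 = 0
Parity bit = 0 (so all 17 bits XOR to 0).

00001110011010000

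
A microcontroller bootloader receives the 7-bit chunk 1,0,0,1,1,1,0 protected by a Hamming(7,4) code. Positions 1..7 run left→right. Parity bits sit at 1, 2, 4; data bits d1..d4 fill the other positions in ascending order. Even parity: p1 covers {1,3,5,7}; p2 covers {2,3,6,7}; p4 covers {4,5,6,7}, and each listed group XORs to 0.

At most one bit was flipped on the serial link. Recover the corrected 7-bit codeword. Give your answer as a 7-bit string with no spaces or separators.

1001100

s1 (pos 1,3,5,7): 1⊕0⊕1⊕0 = 0
s2 (pos 2,3,6,7): 0⊕0⊕1⊕0 = 1
s4 (pos 4,5,6,7): 1⊕1⊕1⊕0 = 1
Syndrome s4…s1 = 110 → error at position 6.
Flip position 6: 1001110 → 1001100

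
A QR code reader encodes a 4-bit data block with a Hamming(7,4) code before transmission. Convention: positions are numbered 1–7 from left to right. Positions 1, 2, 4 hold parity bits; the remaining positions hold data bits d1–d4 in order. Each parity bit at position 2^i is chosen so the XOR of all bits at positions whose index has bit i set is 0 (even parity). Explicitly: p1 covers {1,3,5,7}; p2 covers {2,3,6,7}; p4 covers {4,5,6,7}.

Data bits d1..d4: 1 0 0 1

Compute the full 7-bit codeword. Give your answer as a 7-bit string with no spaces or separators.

Place data at non-parity positions: p1 p2 1 p4 0 0 1
p1 (pos 1,3,5,7): XOR of data positions = 1⊕0⊕1 = 0
p2 (pos 2,3,6,7): XOR of data positions = 1⊕0⊕1 = 0
p4 (pos 4,5,6,7): XOR of data positions = 0⊕0⊕1 = 1
Codeword: 0011001

0011001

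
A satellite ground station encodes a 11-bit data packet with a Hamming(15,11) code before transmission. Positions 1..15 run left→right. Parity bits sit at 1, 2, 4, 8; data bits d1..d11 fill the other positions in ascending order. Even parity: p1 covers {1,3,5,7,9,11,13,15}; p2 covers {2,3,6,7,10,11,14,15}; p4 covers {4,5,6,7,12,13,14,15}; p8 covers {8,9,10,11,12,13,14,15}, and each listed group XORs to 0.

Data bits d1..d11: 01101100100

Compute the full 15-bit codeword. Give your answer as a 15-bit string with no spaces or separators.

100111011100100

Place data at non-parity positions: p1 p2 0 p4 1 1 0 p8 1 1 0 0 1 0 0
p1 (pos 1,3,5,7,9,11,13,15): XOR of data positions = 0⊕1⊕0⊕1⊕0⊕1⊕0 = 1
p2 (pos 2,3,6,7,10,11,14,15): XOR of data positions = 0⊕1⊕0⊕1⊕0⊕0⊕0 = 0
p4 (pos 4,5,6,7,12,13,14,15): XOR of data positions = 1⊕1⊕0⊕0⊕1⊕0⊕0 = 1
p8 (pos 8,9,10,11,12,13,14,15): XOR of data positions = 1⊕1⊕0⊕0⊕1⊕0⊕0 = 1
Codeword: 100111011100100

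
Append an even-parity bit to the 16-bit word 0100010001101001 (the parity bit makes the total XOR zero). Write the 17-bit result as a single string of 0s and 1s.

XOR of the 16 data bits: 0⊕1⊕0⊕0⊕0⊕1⊕0⊕0⊕0⊕1⊕1⊕0⊕1⊕0⊕0⊕1 = 0
Parity bit = 0 (so all 17 bits XOR to 0).

01000100011010010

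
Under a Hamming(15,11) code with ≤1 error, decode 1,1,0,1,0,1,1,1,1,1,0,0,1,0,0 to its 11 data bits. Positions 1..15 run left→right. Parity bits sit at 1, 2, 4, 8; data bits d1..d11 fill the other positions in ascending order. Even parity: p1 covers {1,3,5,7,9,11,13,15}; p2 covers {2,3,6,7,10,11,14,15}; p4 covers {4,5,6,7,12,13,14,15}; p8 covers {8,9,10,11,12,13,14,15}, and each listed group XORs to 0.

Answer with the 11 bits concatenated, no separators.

00111100100

s1 (pos 1,3,5,7,9,11,13,15): 1⊕0⊕0⊕1⊕1⊕0⊕1⊕0 = 0
s2 (pos 2,3,6,7,10,11,14,15): 1⊕0⊕1⊕1⊕1⊕0⊕0⊕0 = 0
s4 (pos 4,5,6,7,12,13,14,15): 1⊕0⊕1⊕1⊕0⊕1⊕0⊕0 = 0
s8 (pos 8,9,10,11,12,13,14,15): 1⊕1⊕1⊕0⊕0⊕1⊕0⊕0 = 0
Syndrome s8…s1 = 0000 → no error.
Read data bits from positions 3,5,6,7,9,10,11,12,13,14,15: 00111100100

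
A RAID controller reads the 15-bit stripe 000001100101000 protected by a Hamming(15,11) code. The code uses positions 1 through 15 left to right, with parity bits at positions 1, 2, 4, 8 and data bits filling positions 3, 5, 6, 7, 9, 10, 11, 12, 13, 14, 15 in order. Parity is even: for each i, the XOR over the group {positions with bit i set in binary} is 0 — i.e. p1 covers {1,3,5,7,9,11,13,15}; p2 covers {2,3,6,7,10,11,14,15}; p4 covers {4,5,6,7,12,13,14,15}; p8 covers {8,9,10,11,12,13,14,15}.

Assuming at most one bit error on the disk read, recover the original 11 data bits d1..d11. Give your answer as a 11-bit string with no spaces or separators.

s1 (pos 1,3,5,7,9,11,13,15): 0⊕0⊕0⊕1⊕0⊕0⊕0⊕0 = 1
s2 (pos 2,3,6,7,10,11,14,15): 0⊕0⊕1⊕1⊕1⊕0⊕0⊕0 = 1
s4 (pos 4,5,6,7,12,13,14,15): 0⊕0⊕1⊕1⊕1⊕0⊕0⊕0 = 1
s8 (pos 8,9,10,11,12,13,14,15): 0⊕0⊕1⊕0⊕1⊕0⊕0⊕0 = 0
Syndrome s8…s1 = 0111 → error at position 7.
Flip position 7: 000001100101000 → 000001000101000
Read data bits from positions 3,5,6,7,9,10,11,12,13,14,15: 00100101000

00100101000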